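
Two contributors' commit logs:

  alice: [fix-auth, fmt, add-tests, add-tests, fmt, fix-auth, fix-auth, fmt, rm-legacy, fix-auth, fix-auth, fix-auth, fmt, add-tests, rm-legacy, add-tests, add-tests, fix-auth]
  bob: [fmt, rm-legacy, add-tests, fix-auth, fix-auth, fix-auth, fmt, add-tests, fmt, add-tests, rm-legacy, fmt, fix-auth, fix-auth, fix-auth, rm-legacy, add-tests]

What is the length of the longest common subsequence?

Match fmt at alice[2]=bob[1]; then add-tests at alice[3]=bob[3]; then fix-auth at alice[6]=bob[5]; then fix-auth at alice[7]=bob[6]; then fmt at alice[8]=bob[9]; then rm-legacy at alice[9]=bob[11]; then fix-auth at alice[10]=bob[13]; then fix-auth at alice[11]=bob[14]; then fix-auth at alice[12]=bob[15]; then rm-legacy at alice[15]=bob[16]; then add-tests at alice[17]=bob[17] — 11 commits in the same relative order in both. The LCS DP gives dp[18][17] = 11, so this is optimal.

11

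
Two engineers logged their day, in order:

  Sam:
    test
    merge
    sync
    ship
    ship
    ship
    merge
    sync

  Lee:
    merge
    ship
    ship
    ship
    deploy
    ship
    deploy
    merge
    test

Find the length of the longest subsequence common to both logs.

Match merge [2,1]; then ship [4,3]; then ship [5,4]; then ship [6,6]; then merge [7,8] — 5 tasks in the same relative order in both. The LCS DP gives dp[8][9] = 5, so this is optimal.

5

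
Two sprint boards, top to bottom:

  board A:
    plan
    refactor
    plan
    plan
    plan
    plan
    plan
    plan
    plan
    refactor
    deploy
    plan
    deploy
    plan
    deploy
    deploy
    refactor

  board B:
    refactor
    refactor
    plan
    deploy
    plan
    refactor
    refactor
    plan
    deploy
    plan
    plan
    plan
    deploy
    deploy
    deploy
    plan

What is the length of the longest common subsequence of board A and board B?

10

Taking refactor (board A #2, board B #2) → plan (board A #3, board B #3) → plan (board A #4, board B #5) → plan (board A #5, board B #8) → plan (board A #6, board B #10) → plan (board A #7, board B #11) → plan (board A #8, board B #12) → deploy (board A #11, board B #14) → deploy (board A #13, board B #15) → plan (board A #14, board B #16) gives a common subsequence of length 10. dp[17][16] = 10 confirms this is the maximum.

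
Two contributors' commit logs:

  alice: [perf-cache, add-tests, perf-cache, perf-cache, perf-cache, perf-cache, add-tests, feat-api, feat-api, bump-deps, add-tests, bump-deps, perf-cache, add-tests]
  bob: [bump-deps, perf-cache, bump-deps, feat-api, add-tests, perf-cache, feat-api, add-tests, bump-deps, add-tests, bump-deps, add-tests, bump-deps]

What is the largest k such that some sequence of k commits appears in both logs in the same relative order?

8

One common subsequence of length 8: perf-cache [1,2], add-tests [2,5], perf-cache [3,6], add-tests [7,8], bump-deps [10,9], add-tests [11,10], bump-deps [12,11], add-tests [14,12], and the DP table's final entry dp[14][13] is also 8, so no common subsequence is longer.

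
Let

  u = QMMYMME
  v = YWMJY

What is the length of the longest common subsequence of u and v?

2

Let dp[i][j] be the LCS length of the first i characters of u and the first j characters of v. dp[i][j] = dp[i-1][j-1]+1 when the i-th and j-th characters match, else max(dp[i-1][j], dp[i][j-1]).
    ·  Y  W  M  J  Y
 ·  0  0  0  0  0  0
 Q  0  0  0  0  0  0
 M  0  0  0  1  1  1
 M  0  0  0  1  1  1
 Y  0  1  1  1  1  2
 M  0  1  1  2  2  2
 M  0  1  1  2  2  2
 E  0  1  1  2  2  2
dp[7][5] = 2. One LCS (by backtracking along matches): MY.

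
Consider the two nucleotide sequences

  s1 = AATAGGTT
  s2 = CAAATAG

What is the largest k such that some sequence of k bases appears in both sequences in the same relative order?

5

Let dp[i][j] be the LCS length of the first i bases of s1 and the first j bases of s2. dp[i][j] = dp[i-1][j-1]+1 when the i-th and j-th bases match, else max(dp[i-1][j], dp[i][j-1]).
    ·  C  A  A  A  T  A  G
 ·  0  0  0  0  0  0  0  0
 A  0  0  1  1  1  1  1  1
 A  0  0  1  2  2  2  2  2
 T  0  0  1  2  2  3  3  3
 A  0  0  1  2  3  3  4  4
 G  0  0  1  2  3  3  4  5
 G  0  0  1  2  3  3  4  5
 T  0  0  1  2  3  4  4  5
 T  0  0  1  2  3  4  4  5
dp[8][7] = 5. One LCS (by backtracking along matches): AATAG.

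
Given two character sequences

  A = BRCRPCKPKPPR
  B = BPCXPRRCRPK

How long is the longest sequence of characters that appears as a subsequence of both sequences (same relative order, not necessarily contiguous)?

6

Let dp[i][j] be the LCS length of the first i characters of A and the first j characters of B. dp[i][j] = dp[i-1][j-1]+1 when the i-th and j-th characters match, else max(dp[i-1][j], dp[i][j-1]).
    ·  B  P  C  X  P  R  R  C  R  P  K
 ·  0  0  0  0  0  0  0  0  0  0  0  0
 B  0  1  1  1  1  1  1  1  1  1  1  1
 R  0  1  1  1  1  1  2  2  2  2  2  2
 C  0  1  1  2  2  2  2  2  3  3  3  3
 R  0  1  1  2  2  2  3  3  3  4  4  4
 P  0  1  2  2  2  3  3  3  3  4  5  5
 C  0  1  2  3  3  3  3  3  4  4  5  5
 K  0  1  2  3  3  3  3  3  4  4  5  6
 P  0  1  2  3  3  4  4  4  4  4  5  6
 K  0  1  2  3  3  4  4  4  4  4  5  6
 P  0  1  2  3  3  4  4  4  4  4  5  6
 P  0  1  2  3  3  4  4  4  4  4  5  6
 R  0  1  2  3  3  4  5  5  5  5  5  6
dp[12][11] = 6. One LCS (by backtracking along matches): BRCRPK.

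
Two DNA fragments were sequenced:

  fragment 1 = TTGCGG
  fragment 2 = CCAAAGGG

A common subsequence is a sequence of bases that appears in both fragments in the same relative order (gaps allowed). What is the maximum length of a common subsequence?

3

One common subsequence of length 3: G at fragment 1[3]=fragment 2[6], G at fragment 1[5]=fragment 2[7], G at fragment 1[6]=fragment 2[8], and the DP table's final entry dp[6][8] is also 3, so no common subsequence is longer.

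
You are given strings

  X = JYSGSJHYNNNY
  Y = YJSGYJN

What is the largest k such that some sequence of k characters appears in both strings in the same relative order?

5

One common subsequence of length 5: J [1,2], S [3,3], G [4,4], J [6,6], N [11,7]. The LCS DP gives dp[12][7] = 5, so this is optimal.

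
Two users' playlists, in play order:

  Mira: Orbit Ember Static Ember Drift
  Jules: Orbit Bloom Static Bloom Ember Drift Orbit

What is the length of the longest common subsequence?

4

One common subsequence of length 4: Orbit (Mira #1, Jules #1), Static (Mira #3, Jules #3), Ember (Mira #4, Jules #5), Drift (Mira #5, Jules #6). Since dp[5][7] = 4, nothing longer is possible.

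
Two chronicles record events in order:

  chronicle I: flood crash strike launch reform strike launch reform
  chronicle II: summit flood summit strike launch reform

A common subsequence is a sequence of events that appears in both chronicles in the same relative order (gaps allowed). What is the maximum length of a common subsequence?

4

Pick flood at chronicle I[1]=chronicle II[2], then strike at chronicle I[6]=chronicle II[4], then launch at chronicle I[7]=chronicle II[5], then reform at chronicle I[8]=chronicle II[6]; all 4 events appear in both, in order. The LCS DP gives dp[8][6] = 4, so this is optimal.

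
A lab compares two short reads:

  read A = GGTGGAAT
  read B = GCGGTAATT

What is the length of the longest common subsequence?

6

Pick G (read A #1, read B #3), then G (read A #2, read B #4), then T (read A #3, read B #5), then A (read A #6, read B #6), then A (read A #7, read B #7), then T (read A #8, read B #9); all 6 bases appear in both, in order. The LCS DP gives dp[8][9] = 6, so this is optimal.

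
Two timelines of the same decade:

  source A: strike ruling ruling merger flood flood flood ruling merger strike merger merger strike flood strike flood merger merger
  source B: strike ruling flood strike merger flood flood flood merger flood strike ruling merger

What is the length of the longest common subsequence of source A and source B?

10

One common subsequence of length 10: strike [1,1] → ruling [2,2] → merger [4,5] → flood [5,6] → flood [6,7] → flood [7,8] → merger [12,9] → flood [14,10] → strike [15,11] → merger [18,13]. Since dp[18][13] = 10, nothing longer is possible.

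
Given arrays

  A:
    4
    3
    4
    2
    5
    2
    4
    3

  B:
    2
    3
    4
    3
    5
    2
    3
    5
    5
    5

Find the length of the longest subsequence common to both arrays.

5

Pick 4 [1,3], 3 [2,4], 5 [5,5], 2 [6,6], 3 [8,7]; all 5 values appear in both, in order, and the DP table's final entry dp[8][10] is also 5, so no common subsequence is longer.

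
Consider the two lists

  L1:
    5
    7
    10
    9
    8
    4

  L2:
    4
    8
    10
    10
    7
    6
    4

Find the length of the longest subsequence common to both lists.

One common subsequence of length 2: 7 [2,5], then 4 [6,7]. The LCS DP gives dp[6][7] = 2, so this is optimal.

2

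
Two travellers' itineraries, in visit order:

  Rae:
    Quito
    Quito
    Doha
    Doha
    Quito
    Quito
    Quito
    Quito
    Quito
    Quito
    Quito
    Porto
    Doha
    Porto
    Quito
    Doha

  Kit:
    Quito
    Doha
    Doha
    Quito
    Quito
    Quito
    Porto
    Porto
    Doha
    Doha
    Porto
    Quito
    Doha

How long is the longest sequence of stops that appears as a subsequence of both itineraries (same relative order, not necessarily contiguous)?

11

Taking Quito [2,1], Doha [3,2], Doha [4,3], Quito [5,4], Quito [6,5], Quito [7,6], Porto [12,8], Doha [13,10], Porto [14,11], Quito [15,12], Doha [16,13] gives a common subsequence of length 11, and the DP table's final entry dp[16][13] is also 11, so no common subsequence is longer.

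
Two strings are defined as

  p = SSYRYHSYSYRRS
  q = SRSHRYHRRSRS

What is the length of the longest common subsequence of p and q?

8

Taking S [1,1], S [2,3], R [4,5], Y [5,6], H [6,7], S [9,10], R [12,11], S [13,12] gives a common subsequence of length 8. The LCS DP gives dp[13][12] = 8, so this is optimal.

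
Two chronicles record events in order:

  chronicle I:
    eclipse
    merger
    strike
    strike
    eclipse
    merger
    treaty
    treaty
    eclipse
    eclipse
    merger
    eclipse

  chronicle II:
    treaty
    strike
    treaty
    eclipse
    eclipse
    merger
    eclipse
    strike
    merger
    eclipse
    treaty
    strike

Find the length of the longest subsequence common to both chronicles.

6

One common subsequence of length 6: eclipse at chronicle I[1]=chronicle II[4], eclipse at chronicle I[5]=chronicle II[5], merger at chronicle I[6]=chronicle II[6], eclipse at chronicle I[9]=chronicle II[7], merger at chronicle I[11]=chronicle II[9], eclipse at chronicle I[12]=chronicle II[10]. dp[12][12] = 6 confirms this is the maximum.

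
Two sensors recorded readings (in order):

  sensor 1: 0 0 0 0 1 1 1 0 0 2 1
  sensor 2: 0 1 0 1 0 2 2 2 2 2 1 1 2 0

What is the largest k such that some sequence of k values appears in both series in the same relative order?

One common subsequence of length 6: 0 (sensor 1 #1, sensor 2 #1), then 0 (sensor 1 #2, sensor 2 #3), then 0 (sensor 1 #3, sensor 2 #5), then 1 (sensor 1 #5, sensor 2 #11), then 1 (sensor 1 #6, sensor 2 #12), then 0 (sensor 1 #9, sensor 2 #14). Since dp[11][14] = 6, nothing longer is possible.

6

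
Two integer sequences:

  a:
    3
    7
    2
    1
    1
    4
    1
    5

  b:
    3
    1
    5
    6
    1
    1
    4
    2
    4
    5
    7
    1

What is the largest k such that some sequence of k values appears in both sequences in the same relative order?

Let dp[i][j] be the LCS length of the first i values of a and the first j values of b. dp[i][j] = dp[i-1][j-1]+1 when the i-th and j-th values match, else max(dp[i-1][j], dp[i][j-1]).
    ·  3  1  5  6  1  1  4  2  4  5  7  1
 ·  0  0  0  0  0  0  0  0  0  0  0  0  0
 3  0  1  1  1  1  1  1  1  1  1  1  1  1
 7  0  1  1  1  1  1  1  1  1  1  1  2  2
 2  0  1  1  1  1  1  1  1  2  2  2  2  2
 1  0  1  2  2  2  2  2  2  2  2  2  2  3
 1  0  1  2  2  2  3  3  3  3  3  3  3  3
 4  0  1  2  2  2  3  3  4  4  4  4  4  4
 1  0  1  2  2  2  3  4  4  4  4  4  4  5
 5  0  1  2  3  3  3  4  4  4  4  5  5  5
dp[8][12] = 5. One LCS (by backtracking along matches): 3, 1, 1, 4, 1.

5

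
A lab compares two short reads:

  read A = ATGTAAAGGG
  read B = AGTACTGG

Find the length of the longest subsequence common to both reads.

Match A [1,1] → G [3,2] → T [4,3] → A [5,4] → G [9,7] → G [10,8] — 6 bases in the same relative order in both. The LCS DP gives dp[10][8] = 6, so this is optimal.

6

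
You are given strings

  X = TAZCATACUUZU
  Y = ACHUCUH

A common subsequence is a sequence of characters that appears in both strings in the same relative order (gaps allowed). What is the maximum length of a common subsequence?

4

Pick A (X #2, Y #1), then C (X #4, Y #2), then C (X #8, Y #5), then U (X #9, Y #6); all 4 characters appear in both, in order. dp[12][7] = 4 confirms this is the maximum.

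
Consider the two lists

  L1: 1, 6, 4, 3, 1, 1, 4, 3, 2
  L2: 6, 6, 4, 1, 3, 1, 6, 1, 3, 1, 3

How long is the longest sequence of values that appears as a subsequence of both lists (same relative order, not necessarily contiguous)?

6

Taking 6 (L1 #2, L2 #2); then 4 (L1 #3, L2 #3); then 3 (L1 #4, L2 #5); then 1 (L1 #5, L2 #8); then 1 (L1 #6, L2 #10); then 3 (L1 #8, L2 #11) gives a common subsequence of length 6. Since dp[9][11] = 6, nothing longer is possible.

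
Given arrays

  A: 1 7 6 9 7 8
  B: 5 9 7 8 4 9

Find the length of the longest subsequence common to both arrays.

Taking 9 at A[4]=B[2], then 7 at A[5]=B[3], then 8 at A[6]=B[4] gives a common subsequence of length 3. The LCS DP gives dp[6][6] = 3, so this is optimal.

3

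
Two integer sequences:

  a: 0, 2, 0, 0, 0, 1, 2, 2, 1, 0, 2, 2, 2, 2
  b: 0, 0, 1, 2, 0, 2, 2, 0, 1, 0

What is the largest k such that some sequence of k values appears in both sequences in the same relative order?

Let dp[i][j] be the LCS length of the first i values of a and the first j values of b. dp[i][j] = dp[i-1][j-1]+1 when the i-th and j-th values match, else max(dp[i-1][j], dp[i][j-1]).
    ·  0  0  1  2  0  2  2  0  1  0
 ·  0  0  0  0  0  0  0  0  0  0  0
 0  0  1  1  1  1  1  1  1  1  1  1
 2  0  1  1  1  2  2  2  2  2  2  2
 0  0  1  2  2  2  3  3  3  3  3  3
 0  0  1  2  2  2  3  3  3  4  4  4
 0  0  1  2  2  2  3  3  3  4  4  5
 1  0  1  2  3  3  3  3  3  4  5  5
 2  0  1  2  3  4  4  4  4  4  5  5
 2  0  1  2  3  4  4  5  5  5  5  5
 1  0  1  2  3  4  4  5  5  5  6  6
 0  0  1  2  3  4  5  5  5  6  6  7
 2  0  1  2  3  4  5  6  6  6  6  7
 2  0  1  2  3  4  5  6  7  7  7  7
 2  0  1  2  3  4  5  6  7  7  7  7
 2  0  1  2  3  4  5  6  7  7  7  7
dp[14][10] = 7. One LCS (by backtracking along matches): 0, 2, 0, 2, 2, 1, 0.

7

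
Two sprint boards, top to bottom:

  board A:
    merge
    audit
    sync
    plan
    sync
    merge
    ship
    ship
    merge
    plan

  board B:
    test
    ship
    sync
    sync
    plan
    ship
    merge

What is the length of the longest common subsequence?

4

Taking sync at board A[3]=board B[4]; then plan at board A[4]=board B[5]; then ship at board A[8]=board B[6]; then merge at board A[9]=board B[7] gives a common subsequence of length 4. The LCS DP gives dp[10][7] = 4, so this is optimal.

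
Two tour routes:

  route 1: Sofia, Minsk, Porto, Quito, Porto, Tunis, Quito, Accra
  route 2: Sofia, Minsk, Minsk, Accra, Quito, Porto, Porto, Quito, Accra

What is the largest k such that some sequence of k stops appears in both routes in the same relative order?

Taking Sofia [1,1]; then Minsk [2,3]; then Porto [3,6]; then Porto [5,7]; then Quito [7,8]; then Accra [8,9] gives a common subsequence of length 6. The LCS DP gives dp[8][9] = 6, so this is optimal.

6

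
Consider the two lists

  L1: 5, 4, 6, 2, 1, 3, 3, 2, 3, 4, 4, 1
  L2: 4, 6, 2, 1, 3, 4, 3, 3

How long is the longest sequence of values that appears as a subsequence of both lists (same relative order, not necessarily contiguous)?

Let dp[i][j] be the LCS length of the first i values of L1 and the first j values of L2. dp[i][j] = dp[i-1][j-1]+1 when the i-th and j-th values match, else max(dp[i-1][j], dp[i][j-1]).
    ·  4  6  2  1  3  4  3  3
 ·  0  0  0  0  0  0  0  0  0
 5  0  0  0  0  0  0  0  0  0
 4  0  1  1  1  1  1  1  1  1
 6  0  1  2  2  2  2  2  2  2
 2  0  1  2  3  3  3  3  3  3
 1  0  1  2  3  4  4  4  4  4
 3  0  1  2  3  4  5  5  5  5
 3  0  1  2  3  4  5  5  6  6
 2  0  1  2  3  4  5  5  6  6
 3  0  1  2  3  4  5  5  6  7
 4  0  1  2  3  4  5  6  6  7
 4  0  1  2  3  4  5  6  6  7
 1  0  1  2  3  4  5  6  6  7
dp[12][8] = 7. One LCS (by backtracking along matches): 4, 6, 2, 1, 3, 3, 3.

7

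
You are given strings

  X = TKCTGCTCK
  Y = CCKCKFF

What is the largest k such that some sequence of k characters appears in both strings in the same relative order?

4

Taking C (X #3, Y #1), C (X #6, Y #2), C (X #8, Y #4), K (X #9, Y #5) gives a common subsequence of length 4. The LCS DP gives dp[9][7] = 4, so this is optimal.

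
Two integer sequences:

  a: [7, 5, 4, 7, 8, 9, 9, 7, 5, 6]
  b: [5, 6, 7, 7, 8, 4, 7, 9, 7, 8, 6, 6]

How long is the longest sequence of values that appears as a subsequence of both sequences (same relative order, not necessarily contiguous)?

Let dp[i][j] be the LCS length of the first i values of a and the first j values of b. dp[i][j] = dp[i-1][j-1]+1 when the i-th and j-th values match, else max(dp[i-1][j], dp[i][j-1]).
    ·  5  6  7  7  8  4  7  9  7  8  6  6
 ·  0  0  0  0  0  0  0  0  0  0  0  0  0
 7  0  0  0  1  1  1  1  1  1  1  1  1  1
 5  0  1  1  1  1  1  1  1  1  1  1  1  1
 4  0  1  1  1  1  1  2  2  2  2  2  2  2
 7  0  1  1  2  2  2  2  3  3  3  3  3  3
 8  0  1  1  2  2  3  3  3  3  3  4  4  4
 9  0  1  1  2  2  3  3  3  4  4  4  4  4
 9  0  1  1  2  2  3  3  3  4  4  4  4  4
 7  0  1  1  2  3  3  3  4  4  5  5  5  5
 5  0  1  1  2  3  3  3  4  4  5  5  5  5
 6  0  1  2  2  3  3  3  4  4  5  5  6  6
dp[10][12] = 6. One LCS (by backtracking along matches): 7, 4, 7, 9, 7, 6.

6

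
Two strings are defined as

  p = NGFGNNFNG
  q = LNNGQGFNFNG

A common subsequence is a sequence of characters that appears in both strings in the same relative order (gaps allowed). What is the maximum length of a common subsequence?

Let dp[i][j] be the LCS length of the first i characters of p and the first j characters of q. dp[i][j] = dp[i-1][j-1]+1 when the i-th and j-th characters match, else max(dp[i-1][j], dp[i][j-1]).
    ·  L  N  N  G  Q  G  F  N  F  N  G
 ·  0  0  0  0  0  0  0  0  0  0  0  0
 N  0  0  1  1  1  1  1  1  1  1  1  1
 G  0  0  1  1  2  2  2  2  2  2  2  2
 F  0  0  1  1  2  2  2  3  3  3  3  3
 G  0  0  1  1  2  2  3  3  3  3  3  4
 N  0  0  1  2  2  2  3  3  4  4  4  4
 N  0  0  1  2  2  2  3  3  4  4  5  5
 F  0  0  1  2  2  2  3  4  4  5  5  5
 N  0  0  1  2  2  2  3  4  5  5  6  6
 G  0  0  1  2  3  3  3  4  5  5  6  7
dp[9][11] = 7. One LCS (by backtracking along matches): NGFNFNG.

7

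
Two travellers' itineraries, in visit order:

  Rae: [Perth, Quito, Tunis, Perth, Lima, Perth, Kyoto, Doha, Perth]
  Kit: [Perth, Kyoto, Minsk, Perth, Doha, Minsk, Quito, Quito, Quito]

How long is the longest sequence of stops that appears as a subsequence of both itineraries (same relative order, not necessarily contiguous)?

Match Perth (Rae #1, Kit #1), Perth (Rae #6, Kit #4), Doha (Rae #8, Kit #5) — 3 stops in the same relative order in both. dp[9][9] = 3 confirms this is the maximum.

3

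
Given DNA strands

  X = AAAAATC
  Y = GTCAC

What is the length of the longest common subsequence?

2

Let dp[i][j] be the LCS length of the first i bases of X and the first j bases of Y. dp[i][j] = dp[i-1][j-1]+1 when the i-th and j-th bases match, else max(dp[i-1][j], dp[i][j-1]).
    ·  G  T  C  A  C
 ·  0  0  0  0  0  0
 A  0  0  0  0  1  1
 A  0  0  0  0  1  1
 A  0  0  0  0  1  1
 A  0  0  0  0  1  1
 A  0  0  0  0  1  1
 T  0  0  1  1  1  1
 C  0  0  1  2  2  2
dp[7][5] = 2. One LCS (by backtracking along matches): AC.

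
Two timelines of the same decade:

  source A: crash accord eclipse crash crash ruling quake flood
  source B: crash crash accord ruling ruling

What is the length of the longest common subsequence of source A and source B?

3

Taking crash at source A[1]=source B[2]; then accord at source A[2]=source B[3]; then ruling at source A[6]=source B[5] gives a common subsequence of length 3. Since dp[8][5] = 3, nothing longer is possible.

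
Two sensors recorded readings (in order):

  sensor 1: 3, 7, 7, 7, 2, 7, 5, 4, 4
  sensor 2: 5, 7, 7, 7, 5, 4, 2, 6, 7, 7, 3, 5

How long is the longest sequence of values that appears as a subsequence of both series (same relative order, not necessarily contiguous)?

6

Taking 7 (sensor 1 #2, sensor 2 #2), then 7 (sensor 1 #3, sensor 2 #3), then 7 (sensor 1 #4, sensor 2 #4), then 2 (sensor 1 #5, sensor 2 #7), then 7 (sensor 1 #6, sensor 2 #10), then 5 (sensor 1 #7, sensor 2 #12) gives a common subsequence of length 6, and the DP table's final entry dp[9][12] is also 6, so no common subsequence is longer.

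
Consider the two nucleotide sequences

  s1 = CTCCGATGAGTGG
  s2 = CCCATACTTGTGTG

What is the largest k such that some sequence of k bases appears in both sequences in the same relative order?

10

Taking C at s1[1]=s2[1] → C at s1[3]=s2[2] → C at s1[4]=s2[3] → A at s1[6]=s2[4] → T at s1[7]=s2[5] → A at s1[9]=s2[6] → G at s1[10]=s2[10] → T at s1[11]=s2[11] → G at s1[12]=s2[12] → G at s1[13]=s2[14] gives a common subsequence of length 10. The LCS DP gives dp[13][14] = 10, so this is optimal.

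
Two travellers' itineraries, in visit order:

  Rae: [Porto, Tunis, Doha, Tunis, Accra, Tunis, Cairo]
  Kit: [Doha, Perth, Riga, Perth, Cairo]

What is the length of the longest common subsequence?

Match Doha [3,1]; then Cairo [7,5] — 2 stops in the same relative order in both. Since dp[7][5] = 2, nothing longer is possible.

2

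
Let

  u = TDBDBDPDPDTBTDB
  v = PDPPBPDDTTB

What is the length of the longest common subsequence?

8

One common subsequence of length 8: D (u #2, v #2) → B (u #5, v #5) → P (u #7, v #6) → D (u #8, v #7) → D (u #10, v #8) → T (u #11, v #9) → T (u #13, v #10) → B (u #15, v #11). The LCS DP gives dp[15][11] = 8, so this is optimal.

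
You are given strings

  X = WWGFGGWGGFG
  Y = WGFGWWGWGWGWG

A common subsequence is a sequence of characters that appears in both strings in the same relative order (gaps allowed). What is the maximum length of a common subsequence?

9

Let dp[i][j] be the LCS length of the first i characters of X and the first j characters of Y. dp[i][j] = dp[i-1][j-1]+1 when the i-th and j-th characters match, else max(dp[i-1][j], dp[i][j-1]).
    ·  W  G  F  G  W  W  G  W  G  W  G  W  G
 ·  0  0  0  0  0  0  0  0  0  0  0  0  0  0
 W  0  1  1  1  1  1  1  1  1  1  1  1  1  1
 W  0  1  1  1  1  2  2  2  2  2  2  2  2  2
 G  0  1  2  2  2  2  2  3  3  3  3  3  3  3
 F  0  1  2  3  3  3  3  3  3  3  3  3  3  3
 G  0  1  2  3  4  4  4  4  4  4  4  4  4  4
 G  0  1  2  3  4  4  4  5  5  5  5  5  5  5
 W  0  1  2  3  4  5  5  5  6  6  6  6  6  6
 G  0  1  2  3  4  5  5  6  6  7  7  7  7  7
 G  0  1  2  3  4  5  5  6  6  7  7  8  8  8
 F  0  1  2  3  4  5  5  6  6  7  7  8  8  8
 G  0  1  2  3  4  5  5  6  6  7  7  8  8  9
dp[11][13] = 9. One LCS (by backtracking along matches): WGFGGWGGG.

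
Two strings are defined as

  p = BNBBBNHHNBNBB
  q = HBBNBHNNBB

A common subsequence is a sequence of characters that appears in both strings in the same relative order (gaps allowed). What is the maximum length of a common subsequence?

One common subsequence of length 8: B [1,3]; then N [2,4]; then B [5,5]; then H [8,6]; then N [9,7]; then N [11,8]; then B [12,9]; then B [13,10], and the DP table's final entry dp[13][10] is also 8, so no common subsequence is longer.

8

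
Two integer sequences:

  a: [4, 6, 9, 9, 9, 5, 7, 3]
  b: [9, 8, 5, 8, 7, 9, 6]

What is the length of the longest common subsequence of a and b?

3

Let dp[i][j] be the LCS length of the first i values of a and the first j values of b. dp[i][j] = dp[i-1][j-1]+1 when the i-th and j-th values match, else max(dp[i-1][j], dp[i][j-1]).
    ·  9  8  5  8  7  9  6
 ·  0  0  0  0  0  0  0  0
 4  0  0  0  0  0  0  0  0
 6  0  0  0  0  0  0  0  1
 9  0  1  1  1  1  1  1  1
 9  0  1  1  1  1  1  2  2
 9  0  1  1  1  1  1  2  2
 5  0  1  1  2  2  2  2  2
 7  0  1  1  2  2  3  3  3
 3  0  1  1  2  2  3  3  3
dp[8][7] = 3. One LCS (by backtracking along matches): 9, 5, 7.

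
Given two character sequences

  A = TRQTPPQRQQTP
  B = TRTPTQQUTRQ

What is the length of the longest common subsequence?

Let dp[i][j] be the LCS length of the first i characters of A and the first j characters of B. dp[i][j] = dp[i-1][j-1]+1 when the i-th and j-th characters match, else max(dp[i-1][j], dp[i][j-1]).
    ·  T  R  T  P  T  Q  Q  U  T  R  Q
 ·  0  0  0  0  0  0  0  0  0  0  0  0
 T  0  1  1  1  1  1  1  1  1  1  1  1
 R  0  1  2  2  2  2  2  2  2  2  2  2
 Q  0  1  2  2  2  2  3  3  3  3  3  3
 T  0  1  2  3  3  3  3  3  3  4  4  4
 P  0  1  2  3  4  4  4  4  4  4  4  4
 P  0  1  2  3  4  4  4  4  4  4  4  4
 Q  0  1  2  3  4  4  5  5  5  5  5  5
 R  0  1  2  3  4  4  5  5  5  5  6  6
 Q  0  1  2  3  4  4  5  6  6  6  6  7
 Q  0  1  2  3  4  4  5  6  6  6  6  7
 T  0  1  2  3  4  5  5  6  6  7  7  7
 P  0  1  2  3  4  5  5  6  6  7  7  7
dp[12][11] = 7. One LCS (by backtracking along matches): TRTPQRQ.

7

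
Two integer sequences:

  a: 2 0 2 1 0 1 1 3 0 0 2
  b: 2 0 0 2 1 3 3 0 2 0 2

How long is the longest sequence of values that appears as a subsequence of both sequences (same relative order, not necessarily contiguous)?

8

Let dp[i][j] be the LCS length of the first i values of a and the first j values of b. dp[i][j] = dp[i-1][j-1]+1 when the i-th and j-th values match, else max(dp[i-1][j], dp[i][j-1]).
    ·  2  0  0  2  1  3  3  0  2  0  2
 ·  0  0  0  0  0  0  0  0  0  0  0  0
 2  0  1  1  1  1  1  1  1  1  1  1  1
 0  0  1  2  2  2  2  2  2  2  2  2  2
 2  0  1  2  2  3  3  3  3  3  3  3  3
 1  0  1  2  2  3  4  4  4  4  4  4  4
 0  0  1  2  3  3  4  4  4  5  5  5  5
 1  0  1  2  3  3  4  4  4  5  5  5  5
 1  0  1  2  3  3  4  4  4  5  5  5  5
 3  0  1  2  3  3  4  5  5  5  5  5  5
 0  0  1  2  3  3  4  5  5  6  6  6  6
 0  0  1  2  3  3  4  5  5  6  6  7  7
 2  0  1  2  3  4  4  5  5  6  7  7  8
dp[11][11] = 8. One LCS (by backtracking along matches): 2, 0, 2, 1, 3, 0, 0, 2.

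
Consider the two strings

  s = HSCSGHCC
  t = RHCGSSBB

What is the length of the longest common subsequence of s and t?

3

Let dp[i][j] be the LCS length of the first i characters of s and the first j characters of t. dp[i][j] = dp[i-1][j-1]+1 when the i-th and j-th characters match, else max(dp[i-1][j], dp[i][j-1]).
    ·  R  H  C  G  S  S  B  B
 ·  0  0  0  0  0  0  0  0  0
 H  0  0  1  1  1  1  1  1  1
 S  0  0  1  1  1  2  2  2  2
 C  0  0  1  2  2  2  2  2  2
 S  0  0  1  2  2  3  3  3  3
 G  0  0  1  2  3  3  3  3  3
 H  0  0  1  2  3  3  3  3  3
 C  0  0  1  2  3  3  3  3  3
 C  0  0  1  2  3  3  3  3  3
dp[8][8] = 3. One LCS (by backtracking along matches): HSS.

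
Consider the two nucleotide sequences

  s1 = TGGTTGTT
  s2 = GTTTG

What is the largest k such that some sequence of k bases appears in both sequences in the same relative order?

Let dp[i][j] be the LCS length of the first i bases of s1 and the first j bases of s2. dp[i][j] = dp[i-1][j-1]+1 when the i-th and j-th bases match, else max(dp[i-1][j], dp[i][j-1]).
    ·  G  T  T  T  G
 ·  0  0  0  0  0  0
 T  0  0  1  1  1  1
 G  0  1  1  1  1  2
 G  0  1  1  1  1  2
 T  0  1  2  2  2  2
 T  0  1  2  3  3  3
 G  0  1  2  3  3  4
 T  0  1  2  3  4  4
 T  0  1  2  3  4  4
dp[8][5] = 4. One LCS (by backtracking along matches): TTTG.

4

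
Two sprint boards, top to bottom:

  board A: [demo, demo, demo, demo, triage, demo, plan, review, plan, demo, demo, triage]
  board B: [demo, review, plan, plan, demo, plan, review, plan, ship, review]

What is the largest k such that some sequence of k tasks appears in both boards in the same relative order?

Pick demo (board A #1, board B #1); then demo (board A #6, board B #5); then plan (board A #7, board B #6); then review (board A #8, board B #7); then plan (board A #9, board B #8); all 5 tasks appear in both, in order. dp[12][10] = 5 confirms this is the maximum.

5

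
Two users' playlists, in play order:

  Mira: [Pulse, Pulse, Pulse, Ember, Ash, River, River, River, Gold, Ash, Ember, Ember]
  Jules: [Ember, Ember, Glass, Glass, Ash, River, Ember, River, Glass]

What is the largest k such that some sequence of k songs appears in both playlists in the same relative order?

4

Match Ember at Mira[4]=Jules[2] → Ash at Mira[5]=Jules[5] → River at Mira[6]=Jules[6] → River at Mira[7]=Jules[8] — 4 songs in the same relative order in both. Since dp[12][9] = 4, nothing longer is possible.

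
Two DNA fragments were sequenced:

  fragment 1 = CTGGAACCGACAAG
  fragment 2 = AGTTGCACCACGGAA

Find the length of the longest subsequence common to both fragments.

9

One common subsequence of length 9: T at fragment 1[2]=fragment 2[4] → G at fragment 1[3]=fragment 2[5] → A at fragment 1[6]=fragment 2[7] → C at fragment 1[7]=fragment 2[8] → C at fragment 1[8]=fragment 2[9] → A at fragment 1[10]=fragment 2[10] → C at fragment 1[11]=fragment 2[11] → A at fragment 1[12]=fragment 2[14] → A at fragment 1[13]=fragment 2[15]. dp[14][15] = 9 confirms this is the maximum.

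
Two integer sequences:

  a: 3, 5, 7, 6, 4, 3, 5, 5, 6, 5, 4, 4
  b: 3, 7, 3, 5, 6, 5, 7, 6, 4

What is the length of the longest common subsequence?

7

Pick 3 [1,1] → 7 [3,2] → 3 [6,3] → 5 [7,4] → 5 [8,6] → 6 [9,8] → 4 [12,9]; all 7 values appear in both, in order. The LCS DP gives dp[12][9] = 7, so this is optimal.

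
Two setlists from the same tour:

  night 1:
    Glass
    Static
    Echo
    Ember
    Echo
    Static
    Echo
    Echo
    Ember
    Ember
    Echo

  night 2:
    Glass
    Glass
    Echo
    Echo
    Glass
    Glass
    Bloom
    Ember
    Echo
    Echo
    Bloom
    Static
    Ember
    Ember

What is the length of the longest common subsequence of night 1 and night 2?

7

One common subsequence of length 7: Glass [1,2]; then Echo [3,4]; then Ember [4,8]; then Echo [5,10]; then Static [6,12]; then Ember [9,13]; then Ember [10,14]. Since dp[11][14] = 7, nothing longer is possible.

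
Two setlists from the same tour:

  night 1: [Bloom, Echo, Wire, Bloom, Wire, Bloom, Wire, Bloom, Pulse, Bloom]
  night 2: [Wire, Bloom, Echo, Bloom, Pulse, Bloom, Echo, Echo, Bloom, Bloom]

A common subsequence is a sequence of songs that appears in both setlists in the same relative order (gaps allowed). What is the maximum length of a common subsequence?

6

One common subsequence of length 6: Bloom (night 1 #1, night 2 #2) → Echo (night 1 #2, night 2 #3) → Bloom (night 1 #4, night 2 #4) → Bloom (night 1 #6, night 2 #6) → Bloom (night 1 #8, night 2 #9) → Bloom (night 1 #10, night 2 #10). The LCS DP gives dp[10][10] = 6, so this is optimal.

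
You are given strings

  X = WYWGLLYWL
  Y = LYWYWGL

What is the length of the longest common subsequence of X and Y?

5

Taking W [1,3], Y [2,4], W [3,5], G [4,6], L [9,7] gives a common subsequence of length 5. The LCS DP gives dp[9][7] = 5, so this is optimal.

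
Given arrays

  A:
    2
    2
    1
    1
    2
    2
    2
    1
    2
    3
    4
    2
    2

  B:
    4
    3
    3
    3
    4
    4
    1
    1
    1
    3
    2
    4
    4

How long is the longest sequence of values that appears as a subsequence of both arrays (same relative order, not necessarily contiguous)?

5

Match 1 (A #3, B #7), then 1 (A #4, B #8), then 1 (A #8, B #9), then 2 (A #9, B #11), then 4 (A #11, B #13) — 5 values in the same relative order in both, and the DP table's final entry dp[13][13] is also 5, so no common subsequence is longer.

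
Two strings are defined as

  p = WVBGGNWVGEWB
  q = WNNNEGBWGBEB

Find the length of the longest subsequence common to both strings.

Taking W at p[1]=q[1]; then B at p[3]=q[7]; then W at p[7]=q[8]; then G at p[9]=q[9]; then E at p[10]=q[11]; then B at p[12]=q[12] gives a common subsequence of length 6. The LCS DP gives dp[12][12] = 6, so this is optimal.

6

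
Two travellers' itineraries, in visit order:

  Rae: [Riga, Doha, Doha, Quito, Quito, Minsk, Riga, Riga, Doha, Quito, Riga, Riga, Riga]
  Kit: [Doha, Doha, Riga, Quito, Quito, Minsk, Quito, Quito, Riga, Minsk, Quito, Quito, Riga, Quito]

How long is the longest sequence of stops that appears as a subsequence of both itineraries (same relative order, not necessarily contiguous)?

8

One common subsequence of length 8: Doha (Rae #2, Kit #1) → Doha (Rae #3, Kit #2) → Quito (Rae #4, Kit #4) → Quito (Rae #5, Kit #5) → Minsk (Rae #6, Kit #6) → Riga (Rae #7, Kit #9) → Riga (Rae #8, Kit #13) → Quito (Rae #10, Kit #14). Since dp[13][14] = 8, nothing longer is possible.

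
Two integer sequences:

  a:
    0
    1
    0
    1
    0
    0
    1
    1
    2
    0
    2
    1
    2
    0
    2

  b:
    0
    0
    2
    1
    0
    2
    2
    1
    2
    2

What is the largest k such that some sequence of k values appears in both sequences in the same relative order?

9

Let dp[i][j] be the LCS length of the first i values of a and the first j values of b. dp[i][j] = dp[i-1][j-1]+1 when the i-th and j-th values match, else max(dp[i-1][j], dp[i][j-1]).
    ·  0  0  2  1  0  2  2  1  2  2
 ·  0  0  0  0  0  0  0  0  0  0  0
 0  0  1  1  1  1  1  1  1  1  1  1
 1  0  1  1  1  2  2  2  2  2  2  2
 0  0  1  2  2  2  3  3  3  3  3  3
 1  0  1  2  2  3  3  3  3  4  4  4
 0  0  1  2  2  3  4  4  4  4  4  4
 0  0  1  2  2  3  4  4  4  4  4  4
 1  0  1  2  2  3  4  4  4  5  5  5
 1  0  1  2  2  3  4  4  4  5  5  5
 2  0  1  2  3  3  4  5  5  5  6  6
 0  0  1  2  3  3  4  5  5  5  6  6
 2  0  1  2  3  3  4  5  6  6  6  7
 1  0  1  2  3  4  4  5  6  7  7  7
 2  0  1  2  3  4  4  5  6  7  8  8
 0  0  1  2  3  4  5  5  6  7  8  8
 2  0  1  2  3  4  5  6  6  7  8  9
dp[15][10] = 9. One LCS (by backtracking along matches): 0, 0, 1, 0, 2, 2, 1, 2, 2.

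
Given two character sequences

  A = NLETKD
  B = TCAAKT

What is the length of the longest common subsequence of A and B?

Match T at A[4]=B[1] → K at A[5]=B[5] — 2 characters in the same relative order in both, and the DP table's final entry dp[6][6] is also 2, so no common subsequence is longer.

2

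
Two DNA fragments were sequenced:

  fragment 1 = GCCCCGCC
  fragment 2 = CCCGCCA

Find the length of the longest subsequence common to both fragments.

6

One common subsequence of length 6: C at fragment 1[3]=fragment 2[1]; then C at fragment 1[4]=fragment 2[2]; then C at fragment 1[5]=fragment 2[3]; then G at fragment 1[6]=fragment 2[4]; then C at fragment 1[7]=fragment 2[5]; then C at fragment 1[8]=fragment 2[6]. dp[8][7] = 6 confirms this is the maximum.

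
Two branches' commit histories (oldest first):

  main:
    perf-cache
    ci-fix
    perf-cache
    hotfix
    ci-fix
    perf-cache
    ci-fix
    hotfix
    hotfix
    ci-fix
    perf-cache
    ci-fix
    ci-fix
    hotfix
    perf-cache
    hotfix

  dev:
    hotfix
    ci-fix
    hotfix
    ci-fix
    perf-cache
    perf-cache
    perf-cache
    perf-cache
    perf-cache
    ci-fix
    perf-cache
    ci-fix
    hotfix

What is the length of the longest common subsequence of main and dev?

8

Match ci-fix at main[2]=dev[2] → hotfix at main[4]=dev[3] → ci-fix at main[5]=dev[4] → perf-cache at main[6]=dev[9] → ci-fix at main[10]=dev[10] → perf-cache at main[11]=dev[11] → ci-fix at main[13]=dev[12] → hotfix at main[16]=dev[13] — 8 commits in the same relative order in both. Since dp[16][13] = 8, nothing longer is possible.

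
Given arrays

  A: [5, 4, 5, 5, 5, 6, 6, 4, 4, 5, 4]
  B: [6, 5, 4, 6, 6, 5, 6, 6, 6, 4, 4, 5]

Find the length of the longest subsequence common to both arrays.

8

Let dp[i][j] be the LCS length of the first i values of A and the first j values of B. dp[i][j] = dp[i-1][j-1]+1 when the i-th and j-th values match, else max(dp[i-1][j], dp[i][j-1]).
    ·  6  5  4  6  6  5  6  6  6  4  4  5
 ·  0  0  0  0  0  0  0  0  0  0  0  0  0
 5  0  0  1  1  1  1  1  1  1  1  1  1  1
 4  0  0  1  2  2  2  2  2  2  2  2  2  2
 5  0  0  1  2  2  2  3  3  3  3  3  3  3
 5  0  0  1  2  2  2  3  3  3  3  3  3  4
 5  0  0  1  2  2  2  3  3  3  3  3  3  4
 6  0  1  1  2  3  3  3  4  4  4  4  4  4
 6  0  1  1  2  3  4  4  4  5  5  5  5  5
 4  0  1  1  2  3  4  4  4  5  5  6  6  6
 4  0  1  1  2  3  4  4  4  5  5  6  7  7
 5  0  1  2  2  3  4  5  5  5  5  6  7  8
 4  0  1  2  3  3  4  5  5  5  5  6  7  8
dp[11][12] = 8. One LCS (by backtracking along matches): 5, 4, 5, 6, 6, 4, 4, 5.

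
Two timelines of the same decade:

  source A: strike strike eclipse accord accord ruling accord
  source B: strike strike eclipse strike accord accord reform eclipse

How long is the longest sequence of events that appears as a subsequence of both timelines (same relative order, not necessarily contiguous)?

Match strike [1,1] → strike [2,2] → eclipse [3,3] → accord [4,5] → accord [5,6] — 5 events in the same relative order in both. The LCS DP gives dp[7][8] = 5, so this is optimal.

5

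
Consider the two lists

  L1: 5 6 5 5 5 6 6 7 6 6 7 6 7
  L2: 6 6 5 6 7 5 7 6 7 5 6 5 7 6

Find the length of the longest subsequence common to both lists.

One common subsequence of length 8: 5 [1,3], then 6 [2,4], then 5 [3,6], then 6 [7,8], then 7 [8,9], then 6 [9,11], then 7 [11,13], then 6 [12,14]. The LCS DP gives dp[13][14] = 8, so this is optimal.

8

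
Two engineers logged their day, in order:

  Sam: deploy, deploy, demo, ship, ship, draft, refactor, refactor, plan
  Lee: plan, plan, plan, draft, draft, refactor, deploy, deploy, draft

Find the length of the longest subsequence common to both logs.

One common subsequence of length 3: deploy (Sam #1, Lee #7), deploy (Sam #2, Lee #8), draft (Sam #6, Lee #9). dp[9][9] = 3 confirms this is the maximum.

3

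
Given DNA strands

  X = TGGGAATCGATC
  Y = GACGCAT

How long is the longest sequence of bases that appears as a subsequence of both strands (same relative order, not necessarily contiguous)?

6

Taking G [4,1]; then A [6,2]; then C [8,3]; then G [9,4]; then A [10,6]; then T [11,7] gives a common subsequence of length 6. The LCS DP gives dp[12][7] = 6, so this is optimal.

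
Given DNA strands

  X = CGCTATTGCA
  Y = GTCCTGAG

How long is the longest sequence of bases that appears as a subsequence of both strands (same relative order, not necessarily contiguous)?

5

One common subsequence of length 5: C [1,3], C [3,4], T [4,5], A [5,7], G [8,8]. The LCS DP gives dp[10][8] = 5, so this is optimal.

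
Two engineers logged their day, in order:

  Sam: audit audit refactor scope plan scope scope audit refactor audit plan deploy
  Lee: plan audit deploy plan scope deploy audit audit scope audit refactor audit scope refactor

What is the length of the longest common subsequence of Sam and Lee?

7

Match audit (Sam #1, Lee #2), then plan (Sam #5, Lee #4), then scope (Sam #6, Lee #5), then scope (Sam #7, Lee #9), then audit (Sam #8, Lee #10), then refactor (Sam #9, Lee #11), then audit (Sam #10, Lee #12) — 7 tasks in the same relative order in both. Since dp[12][14] = 7, nothing longer is possible.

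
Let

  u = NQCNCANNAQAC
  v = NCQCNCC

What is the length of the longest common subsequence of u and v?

6

Pick N at u[1]=v[1] → Q at u[2]=v[3] → C at u[3]=v[4] → N at u[4]=v[5] → C at u[5]=v[6] → C at u[12]=v[7]; all 6 characters appear in both, in order. dp[12][7] = 6 confirms this is the maximum.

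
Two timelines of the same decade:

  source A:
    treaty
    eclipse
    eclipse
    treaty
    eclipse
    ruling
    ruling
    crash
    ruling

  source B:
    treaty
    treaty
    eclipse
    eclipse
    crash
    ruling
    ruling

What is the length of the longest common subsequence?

5

Match treaty [1,2] → eclipse [2,3] → eclipse [3,4] → ruling [7,6] → ruling [9,7] — 5 events in the same relative order in both. dp[9][7] = 5 confirms this is the maximum.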